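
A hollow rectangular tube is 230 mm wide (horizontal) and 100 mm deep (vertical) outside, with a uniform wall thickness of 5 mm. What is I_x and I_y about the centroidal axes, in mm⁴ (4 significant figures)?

I_x ≈ 5.802 × 10⁶ mm⁴, I_y ≈ 2.153 × 10⁷ mm⁴

Break the section into simple shapes (no overlaps), measuring from the bottom-left corner of the bounding box.
Outer rectangle: 230 × 100, A = 23 000 mm², y = 50 mm, Ī = 19 166 667 mm⁴.
Inner void (subtracted): 220 × 90, A = 19 800 mm², y = 50 mm, Ī = 13 365 000 mm⁴.
By symmetry the centroid is at mid-height, ȳ = 50 mm.
All pieces are centred on the centroidal x-axis, so I = ΣĪ (holes subtracted) = 5 801 667 mm⁴.
Repeating about the centroidal y-axis gives I_y = 21 531 667 mm⁴.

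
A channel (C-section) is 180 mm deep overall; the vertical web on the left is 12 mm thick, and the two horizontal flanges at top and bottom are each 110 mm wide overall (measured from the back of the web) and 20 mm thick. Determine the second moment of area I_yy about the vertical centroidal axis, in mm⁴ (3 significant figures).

Break the section into simple shapes (no overlaps), measuring from the bottom-left corner of the bounding box.
Web: 12 × 180, A = 2 160 mm², x = 6 mm, Ī = 25 920 mm⁴.
Top flange (beyond web): 98 × 20, A = 1 960 mm², x = 61 mm, Ī = 1 568 653 mm⁴.
Bottom flange (beyond web): 98 × 20, A = 1 960 mm², x = 61 mm, Ī = 1 568 653 mm⁴.
Centroid: x̄ = ΣA·x / ΣA = 41.461 mm.
Transfer each piece to the vertical centroidal axis using Ī + A·d² with d = x − 41.461:
  web: d = -35.461 mm → contributes +2 742 010 mm⁴
  top flange (beyond web): d = 19.539 mm → contributes +2 316 964 mm⁴
  bottom flange (beyond web): d = 19.539 mm → contributes +2 316 964 mm⁴
Total I = 7 375 937 mm⁴.

I_yy ≈ 7.38 × 10⁶ mm⁴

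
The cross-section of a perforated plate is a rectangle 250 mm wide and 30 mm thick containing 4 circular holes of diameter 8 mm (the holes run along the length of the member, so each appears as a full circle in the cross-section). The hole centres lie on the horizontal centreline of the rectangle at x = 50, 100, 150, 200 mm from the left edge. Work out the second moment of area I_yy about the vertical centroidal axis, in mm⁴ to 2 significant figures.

I_yy ≈ 3.8 × 10⁷ mm⁴

Split into non-overlapping primitives; take the origin at the lower-left of the bounding box.
Plate: 250 × 30, A = 7 500 mm², x = 125 mm, Ī = 39 062 500 mm⁴.
Hole 1 (subtracted): ⌀8, A = 50.27 mm², x = 50 mm, Ī = 201.1 mm⁴.
Hole 2 (subtracted): ⌀8, A = 50.27 mm², x = 100 mm, Ī = 201.1 mm⁴.
Hole 3 (subtracted): ⌀8, A = 50.27 mm², x = 150 mm, Ī = 201.1 mm⁴.
Hole 4 (subtracted): ⌀8, A = 50.27 mm², x = 200 mm, Ī = 201.1 mm⁴.
By symmetry the centroid is at mid-width, x̄ = 125 mm.
Transfer each piece to the vertical centroidal axis using Ī + A·d² with d = x − 125:
  plate: d = 0 mm → contributes +39 062 500 mm⁴
  hole 1: d = -75 mm → contributes −282 944 mm⁴
  hole 2: d = -25 mm → contributes −31 617 mm⁴
  hole 3: d = 25 mm → contributes −31 617 mm⁴
  hole 4: d = 75 mm → contributes −282 944 mm⁴
Total I = 38 433 377 mm⁴.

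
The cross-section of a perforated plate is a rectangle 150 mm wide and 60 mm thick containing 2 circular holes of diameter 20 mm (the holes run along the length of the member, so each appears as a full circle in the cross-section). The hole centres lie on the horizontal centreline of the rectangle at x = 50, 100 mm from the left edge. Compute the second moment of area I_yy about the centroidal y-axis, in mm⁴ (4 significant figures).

I_yy ≈ 1.647 × 10⁷ mm⁴

Treat the section as a set of non-overlapping primitives; coordinates are from the bounding-box lower-left.
Plate: 150 × 60, A = 9 000 mm², x = 75 mm, Ī = 16 875 000 mm⁴.
Hole 1 (subtracted): ⌀20, A = 314.159 mm², x = 50 mm, Ī = 7853.98 mm⁴.
Hole 2 (subtracted): ⌀20, A = 314.159 mm², x = 100 mm, Ī = 7853.98 mm⁴.
By symmetry the centroid is at mid-width, x̄ = 75 mm.
Transfer each piece to the centroidal y-axis using Ī + A·d² with d = x − 75:
  plate: d = 0 mm → contributes +16 875 000 mm⁴
  hole 1: d = -25 mm → contributes −204 204 mm⁴
  hole 2: d = 25 mm → contributes −204 204 mm⁴
Total I = 16 466 593 mm⁴.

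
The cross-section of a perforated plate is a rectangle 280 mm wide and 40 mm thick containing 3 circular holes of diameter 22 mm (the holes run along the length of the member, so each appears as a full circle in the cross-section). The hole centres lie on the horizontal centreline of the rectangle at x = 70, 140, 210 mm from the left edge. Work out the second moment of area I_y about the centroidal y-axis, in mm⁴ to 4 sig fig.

Break the section into simple shapes (no overlaps), measuring from the bottom-left corner of the bounding box.
Plate: 280 × 40, A = 11 200 mm², x = 140 mm, Ī = 73 173 333 mm⁴.
Hole 1 (subtracted): ⌀22, A = 380.133 mm², x = 70 mm, Ī = 11 499 mm⁴.
Hole 2 (subtracted): ⌀22, A = 380.133 mm², x = 140 mm, Ī = 11 499 mm⁴.
Hole 3 (subtracted): ⌀22, A = 380.133 mm², x = 210 mm, Ī = 11 499 mm⁴.
By symmetry the centroid is at mid-width, x̄ = 140 mm.
Transfer each piece to the centroidal y-axis using Ī + A·d² with d = x − 140:
  plate: d = 0 mm → contributes +73 173 333 mm⁴
  hole 1: d = -70 mm → contributes −1 874 149 mm⁴
  hole 2: d = 0 mm → contributes −11 499 mm⁴
  hole 3: d = 70 mm → contributes −1 874 149 mm⁴
Total I = 69 413 536 mm⁴.

I_y ≈ 6.941 × 10⁷ mm⁴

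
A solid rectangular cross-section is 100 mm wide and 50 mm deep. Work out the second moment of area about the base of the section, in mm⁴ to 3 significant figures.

I_base ≈ 4.17 × 10⁶ mm⁴

The section: 100 × 50, A = 5 000 mm², y = 25 mm, Ī = 1 041 667 mm⁴.
Transfer it to the base of the section using Ī + A·d² with d = y − 0:
  the section: d = 25 mm → contributes +4 166 667 mm⁴
Total I = 4 166 667 mm⁴.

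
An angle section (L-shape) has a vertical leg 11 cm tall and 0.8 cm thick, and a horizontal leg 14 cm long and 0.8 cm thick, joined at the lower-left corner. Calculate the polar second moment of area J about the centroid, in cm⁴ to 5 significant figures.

Treat the section as a set of non-overlapping primitives; coordinates are from the bounding-box lower-left.
Vertical leg: 0.8 × 11, A = 8.8 cm², y = 5.5 cm, Ī = 88.73333 cm⁴.
Horizontal leg (remainder): 13.2 × 0.8, A = 10.56 cm², y = 0.4 cm, Ī = 0.5632 cm⁴.
Centroid: ȳ = ΣA·y / ΣA = 2.718182 cm.
Transfer each piece to the centroidal x-axis using Ī + A·d² with d = y − 2.718182:
  vertical leg: d = 2.781818 cm → contributes +156.8322 cm⁴
  horizontal leg (remainder): d = -2.318182 cm → contributes +57.31229 cm⁴
Total I = 214.1445 cm⁴.
For the y-axis: x̄ = 4.218182 cm.
Repeating about the centroidal y-axis gives I_y = 389.0005 cm⁴.
Polar second moment: J = I_x + I_y = 603.1451 cm⁴.

J ≈ 603.15 cm⁴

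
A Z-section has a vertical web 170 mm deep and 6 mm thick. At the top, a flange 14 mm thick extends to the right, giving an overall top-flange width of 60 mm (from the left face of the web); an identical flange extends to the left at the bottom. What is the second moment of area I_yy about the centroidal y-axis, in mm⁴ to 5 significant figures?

Decompose the section into non-overlapping parts with the origin at the bottom-left of its bounding rectangle.
Web: 6 × 170, A = 1 020 mm², x = 57 mm, Ī = 3 060 mm⁴.
Top flange (beyond web): 54 × 14, A = 756 mm², x = 87 mm, Ī = 183 708 mm⁴.
Bottom flange (beyond web): 54 × 14, A = 756 mm², x = 27 mm, Ī = 183 708 mm⁴.
Centroid: x̄ = ΣA·x / ΣA = 57 mm.
Transfer each piece to the centroidal y-axis using Ī + A·d² with d = x − 57:
  web: d = 0 mm → contributes +3 060 mm⁴
  top flange (beyond web): d = 30 mm → contributes +864 108 mm⁴
  bottom flange (beyond web): d = -30 mm → contributes +864 108 mm⁴
Total I = 1 731 276 mm⁴.

I_yy ≈ 1.7313 × 10⁶ mm⁴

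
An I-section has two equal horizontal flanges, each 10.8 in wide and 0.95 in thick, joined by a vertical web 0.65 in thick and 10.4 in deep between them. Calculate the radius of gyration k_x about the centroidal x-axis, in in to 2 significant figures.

Decompose the section into non-overlapping parts with the origin at the bottom-left of its bounding rectangle.
Bottom flange: 10.8 × 0.95, A = 10.26 in², y = 0.475 in, Ī = 0.7716 in⁴.
Web: 0.65 × 10.4, A = 6.76 in², y = 6.15 in, Ī = 60.93 in⁴.
Top flange: 10.8 × 0.95, A = 10.26 in², y = 11.83 in, Ī = 0.7716 in⁴.
By symmetry the centroid is at mid-height, ȳ = 6.15 in.
Transfer each piece to the centroidal x-axis using Ī + A·d² with d = y − 6.15:
  bottom flange: d = -5.675 in → contributes +331.2 in⁴
  web: d = 0 in → contributes +60.93 in⁴
  top flange: d = 5.675 in → contributes +331.2 in⁴
Total I = 723.3 in⁴.
Radius of gyration: k = √(I/A) = √(723.3 / 27.28) = 5.149 in.

k_x ≈ 5.1 in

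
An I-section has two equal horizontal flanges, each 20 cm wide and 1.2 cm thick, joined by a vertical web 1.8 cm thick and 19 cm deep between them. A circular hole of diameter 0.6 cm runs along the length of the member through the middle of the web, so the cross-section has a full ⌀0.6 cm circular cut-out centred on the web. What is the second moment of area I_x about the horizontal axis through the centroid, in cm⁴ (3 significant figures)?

Decompose the section into non-overlapping parts with the origin at the bottom-left of its bounding rectangle.
Bottom flange: 20 × 1.2, A = 24 cm², y = 0.6 cm, Ī = 2.88 cm⁴.
Web: 1.8 × 19, A = 34.2 cm², y = 10.7 cm, Ī = 1028.9 cm⁴.
Top flange: 20 × 1.2, A = 24 cm², y = 20.8 cm, Ī = 2.88 cm⁴.
Hole (subtracted): ⌀0.6, A = 0.28274 cm², y = 10.7 cm, Ī = 0.0063617 cm⁴.
By symmetry the centroid is at mid-height, ȳ = 10.7 cm.
Transfer each piece to the horizontal axis through the centroid using Ī + A·d² with d = y − 10.7:
  bottom flange: d = -10.1 cm → contributes +2451.1 cm⁴
  web: d = 0 cm → contributes +1028.9 cm⁴
  top flange: d = 10.1 cm → contributes +2451.1 cm⁴
  hole: d = 0 cm → contributes −0.0063617 cm⁴
Total I = 5931.1 cm⁴.

I_x ≈ 5930 cm⁴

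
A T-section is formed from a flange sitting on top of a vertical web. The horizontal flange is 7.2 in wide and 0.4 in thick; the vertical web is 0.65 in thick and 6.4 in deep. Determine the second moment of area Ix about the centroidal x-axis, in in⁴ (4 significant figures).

Ix ≈ 33.91 in⁴

Split into non-overlapping primitives; take the origin at the lower-left of the bounding box.
Flange: 7.2 × 0.4, A = 2.88 in², y = 6.6 in, Ī = 0.0384 in⁴.
Web: 0.65 × 6.4, A = 4.16 in², y = 3.2 in, Ī = 14.1995 in⁴.
Centroid: ȳ = ΣA·y / ΣA = 4.59091 in.
Transfer each piece to the centroidal x-axis using Ī + A·d² with d = y − 4.59091:
  flange: d = 2.00909 in → contributes +11.6634 in⁴
  web: d = -1.39091 in → contributes +22.2475 in⁴
Total I = 33.9109 in⁴.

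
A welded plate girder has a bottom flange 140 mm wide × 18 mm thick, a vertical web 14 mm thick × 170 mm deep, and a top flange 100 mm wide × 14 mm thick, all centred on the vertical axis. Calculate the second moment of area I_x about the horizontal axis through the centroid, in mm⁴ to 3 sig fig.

Break the section into simple shapes (no overlaps), measuring from the bottom-left corner of the bounding box.
Bottom plate: 140 × 18, A = 2 520 mm², y = 9 mm, Ī = 68 040 mm⁴.
Web plate: 14 × 170, A = 2 380 mm², y = 103 mm, Ī = 5 731 833 mm⁴.
Top plate: 100 × 14, A = 1 400 mm², y = 195 mm, Ī = 22 867 mm⁴.
Centroid: ȳ = ΣA·y / ΣA = 85.844 mm.
Transfer each piece to the horizontal axis through the centroid using Ī + A·d² with d = y − 85.844:
  bottom plate: d = -76.844 mm → contributes +14 948 813 mm⁴
  web plate: d = 17.156 mm → contributes +6 432 298 mm⁴
  top plate: d = 109.16 mm → contributes +16 703 776 mm⁴
Total I = 38 084 888 mm⁴.

I_x ≈ 3.81 × 10⁷ mm⁴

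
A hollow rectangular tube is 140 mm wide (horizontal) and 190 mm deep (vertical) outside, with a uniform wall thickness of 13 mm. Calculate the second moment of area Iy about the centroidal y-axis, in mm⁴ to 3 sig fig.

Iy ≈ 2.32 × 10⁷ mm⁴

Treat the section as a set of non-overlapping primitives; coordinates are from the bounding-box lower-left.
Outer rectangle: 140 × 190, A = 26 600 mm², x = 70 mm, Ī = 43 446 667 mm⁴.
Inner void (subtracted): 114 × 164, A = 18 696 mm², x = 70 mm, Ī = 20 247 768 mm⁴.
By symmetry the centroid is at mid-width, x̄ = 70 mm.
All pieces are centred on the centroidal y-axis, so I = ΣĪ (holes subtracted) = 23 198 899 mm⁴.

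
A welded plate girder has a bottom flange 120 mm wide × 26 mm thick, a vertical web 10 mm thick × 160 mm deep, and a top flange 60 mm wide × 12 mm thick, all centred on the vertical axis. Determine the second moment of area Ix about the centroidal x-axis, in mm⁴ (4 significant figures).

Ix ≈ 2.633 × 10⁷ mm⁴

Split into non-overlapping primitives; take the origin at the lower-left of the bounding box.
Bottom plate: 120 × 26, A = 3 120 mm², y = 13 mm, Ī = 175 760 mm⁴.
Web plate: 10 × 160, A = 1 600 mm², y = 106 mm, Ī = 3 413 333 mm⁴.
Top plate: 60 × 12, A = 720 mm², y = 192 mm, Ī = 8 640 mm⁴.
Centroid: ȳ = ΣA·y / ΣA = 64.0441 mm.
Transfer each piece to the centroidal x-axis using Ī + A·d² with d = y − 64.0441:
  bottom plate: d = -51.0441 mm → contributes +8 304 926 mm⁴
  web plate: d = 41.9559 mm → contributes +6 229 807 mm⁴
  top plate: d = 127.956 mm → contributes +11 796 990 mm⁴
Total I = 26 331 723 mm⁴.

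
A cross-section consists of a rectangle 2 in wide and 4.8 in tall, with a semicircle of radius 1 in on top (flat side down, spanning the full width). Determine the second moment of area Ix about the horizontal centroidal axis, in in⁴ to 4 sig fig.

Ix ≈ 29.31 in⁴

Decompose the section into non-overlapping parts with the origin at the bottom-left of its bounding rectangle.
Rectangular body: 2 × 4.8, A = 9.6 in², y = 2.4 in, Ī = 18.432 in⁴.
Semicircular cap: semicircle r = 1, A = 1.5708 in², y = 5.22441 in, Ī = 0.109757 in⁴.
Centroid: ȳ = ΣA·y / ΣA = 2.79716 in.
Transfer each piece to the horizontal centroidal axis using Ī + A·d² with d = y − 2.79716:
  rectangular body: d = -0.397159 in → contributes +19.9463 in⁴
  semicircular cap: d = 2.42725 in → contributes +9.36421 in⁴
Total I = 29.3105 in⁴.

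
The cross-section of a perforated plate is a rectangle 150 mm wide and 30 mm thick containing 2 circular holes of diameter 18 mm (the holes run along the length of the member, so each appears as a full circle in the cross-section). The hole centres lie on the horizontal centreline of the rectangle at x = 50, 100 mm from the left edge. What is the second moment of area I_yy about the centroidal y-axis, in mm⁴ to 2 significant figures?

I_yy ≈ 8.1 × 10⁶ mm⁴

Split into non-overlapping primitives; take the origin at the lower-left of the bounding box.
Plate: 150 × 30, A = 4 500 mm², x = 75 mm, Ī = 8 437 500 mm⁴.
Hole 1 (subtracted): ⌀18, A = 254.5 mm², x = 50 mm, Ī = 5 153 mm⁴.
Hole 2 (subtracted): ⌀18, A = 254.5 mm², x = 100 mm, Ī = 5 153 mm⁴.
By symmetry the centroid is at mid-width, x̄ = 75 mm.
Transfer each piece to the centroidal y-axis using Ī + A·d² with d = x − 75:
  plate: d = 0 mm → contributes +8 437 500 mm⁴
  hole 1: d = -25 mm → contributes −164 196 mm⁴
  hole 2: d = 25 mm → contributes −164 196 mm⁴
Total I = 8 109 108 mm⁴.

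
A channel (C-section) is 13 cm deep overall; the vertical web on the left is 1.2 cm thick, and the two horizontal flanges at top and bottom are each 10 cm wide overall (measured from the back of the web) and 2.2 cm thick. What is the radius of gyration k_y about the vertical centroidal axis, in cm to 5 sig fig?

k_y ≈ 3.1229 cm

Treat the section as a set of non-overlapping primitives; coordinates are from the bounding-box lower-left.
Web: 1.2 × 13, A = 15.6 cm², x = 0.6 cm, Ī = 1.872 cm⁴.
Top flange (beyond web): 8.8 × 2.2, A = 19.36 cm², x = 5.6 cm, Ī = 124.9365 cm⁴.
Bottom flange (beyond web): 8.8 × 2.2, A = 19.36 cm², x = 5.6 cm, Ī = 124.9365 cm⁴.
Centroid: x̄ = ΣA·x / ΣA = 4.164065 cm.
Transfer each piece to the vertical centroidal axis using Ī + A·d² with d = x − 4.164065:
  web: d = -3.564065 cm → contributes +200.0319 cm⁴
  top flange (beyond web): d = 1.435935 cm → contributes +164.8551 cm⁴
  bottom flange (beyond web): d = 1.435935 cm → contributes +164.8551 cm⁴
Total I = 529.7421 cm⁴.
Radius of gyration: k = √(I/A) = √(529.7421 / 54.32) = 3.122859 cm.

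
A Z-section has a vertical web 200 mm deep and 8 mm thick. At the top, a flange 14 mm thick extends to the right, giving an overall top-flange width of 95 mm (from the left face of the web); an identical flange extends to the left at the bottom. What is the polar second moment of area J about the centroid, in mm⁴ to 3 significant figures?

Decompose the section into non-overlapping parts with the origin at the bottom-left of its bounding rectangle.
Web: 8 × 200, A = 1 600 mm², y = 100 mm, Ī = 5 333 333 mm⁴.
Top flange (beyond web): 87 × 14, A = 1 218 mm², y = 193 mm, Ī = 19 894 mm⁴.
Bottom flange (beyond web): 87 × 14, A = 1 218 mm², y = 7 mm, Ī = 19 894 mm⁴.
Centroid: ȳ = ΣA·y / ΣA = 100 mm.
Transfer each piece to the centroidal x-axis using Ī + A·d² with d = y − 100:
  web: d = 0 mm → contributes +5 333 333 mm⁴
  top flange (beyond web): d = 93 mm → contributes +10 554 376 mm⁴
  bottom flange (beyond web): d = -93 mm → contributes +10 554 376 mm⁴
Total I = 26 442 085 mm⁴.
For the y-axis: x̄ = 91 mm.
Repeating about the centroidal y-axis gives I_y = 7 041 265 mm⁴.
Polar second moment: J = I_x + I_y = 33 483 351 mm⁴.

J ≈ 3.35 × 10⁷ mm⁴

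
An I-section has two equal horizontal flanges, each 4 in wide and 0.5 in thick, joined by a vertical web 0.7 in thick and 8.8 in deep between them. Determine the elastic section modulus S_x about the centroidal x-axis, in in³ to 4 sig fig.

Treat the section as a set of non-overlapping primitives; coordinates are from the bounding-box lower-left.
Bottom flange: 4 × 0.5, A = 2 in², y = 0.25 in, Ī = 0.0416667 in⁴.
Web: 0.7 × 8.8, A = 6.16 in², y = 4.9 in, Ī = 39.7525 in⁴.
Top flange: 4 × 0.5, A = 2 in², y = 9.55 in, Ī = 0.0416667 in⁴.
By symmetry the centroid is at mid-height, ȳ = 4.9 in.
Transfer each piece to the centroidal x-axis using Ī + A·d² with d = y − 4.9:
  bottom flange: d = -4.65 in → contributes +43.2867 in⁴
  web: d = 0 in → contributes +39.7525 in⁴
  top flange: d = 4.65 in → contributes +43.2867 in⁴
Total I = 126.326 in⁴.
Extreme fibre distance c = 4.9 in; S = I/c = 25.7808 in³.

S_x ≈ 25.78 in³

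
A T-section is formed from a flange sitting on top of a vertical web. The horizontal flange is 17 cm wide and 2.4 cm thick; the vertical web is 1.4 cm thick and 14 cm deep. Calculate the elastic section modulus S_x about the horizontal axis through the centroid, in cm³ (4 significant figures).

S_x ≈ 98.09 cm³

Decompose the section into non-overlapping parts with the origin at the bottom-left of its bounding rectangle.
Flange: 17 × 2.4, A = 40.8 cm², y = 15.2 cm, Ī = 19.584 cm⁴.
Web: 1.4 × 14, A = 19.6 cm², y = 7 cm, Ī = 320.133 cm⁴.
Centroid: ȳ = ΣA·y / ΣA = 12.5391 cm.
Transfer each piece to the horizontal axis through the centroid using Ī + A·d² with d = y − 12.5391:
  flange: d = 2.66093 cm → contributes +308.47 cm⁴
  web: d = -5.53907 cm → contributes +921.487 cm⁴
Total I = 1229.96 cm⁴.
Extreme fibre distance c = 12.5391 cm; S = I/c = 98.09 cm³.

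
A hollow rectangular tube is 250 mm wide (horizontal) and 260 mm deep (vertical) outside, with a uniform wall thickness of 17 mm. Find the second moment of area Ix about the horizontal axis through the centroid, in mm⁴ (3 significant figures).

Ix ≈ 1.58 × 10⁸ mm⁴

Treat the section as a set of non-overlapping primitives; coordinates are from the bounding-box lower-left.
Outer rectangle: 250 × 260, A = 65 000 mm², y = 130 mm, Ī = 366 166 667 mm⁴.
Inner void (subtracted): 216 × 226, A = 48 816 mm², y = 130 mm, Ī = 207 777 168 mm⁴.
By symmetry the centroid is at mid-height, ȳ = 130 mm.
All pieces are centred on the horizontal axis through the centroid, so I = ΣĪ (holes subtracted) = 158 389 499 mm⁴.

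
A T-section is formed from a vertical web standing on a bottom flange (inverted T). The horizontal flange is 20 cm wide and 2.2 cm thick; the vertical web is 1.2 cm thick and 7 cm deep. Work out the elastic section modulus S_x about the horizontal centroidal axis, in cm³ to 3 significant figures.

Treat the section as a set of non-overlapping primitives; coordinates are from the bounding-box lower-left.
Flange: 20 × 2.2, A = 44 cm², y = 1.1 cm, Ī = 17.747 cm⁴.
Web: 1.2 × 7, A = 8.4 cm², y = 5.7 cm, Ī = 34.3 cm⁴.
Centroid: ȳ = ΣA·y / ΣA = 1.8374 cm.
Transfer each piece to the horizontal centroidal axis using Ī + A·d² with d = y − 1.8374:
  flange: d = -0.7374 cm → contributes +41.672 cm⁴
  web: d = 3.8626 cm → contributes +159.63 cm⁴
Total I = 201.3 cm⁴.
Extreme fibre distance c = 7.3626 cm; S = I/c = 27.341 cm³.

S_x ≈ 27.3 cm³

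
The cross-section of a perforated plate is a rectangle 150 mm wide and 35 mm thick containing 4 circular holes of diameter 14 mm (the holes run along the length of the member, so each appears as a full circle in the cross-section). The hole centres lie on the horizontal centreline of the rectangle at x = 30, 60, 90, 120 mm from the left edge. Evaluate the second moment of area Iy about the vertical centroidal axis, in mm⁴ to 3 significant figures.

Iy ≈ 9.14 × 10⁶ mm⁴

Break the section into simple shapes (no overlaps), measuring from the bottom-left corner of the bounding box.
Plate: 150 × 35, A = 5 250 mm², x = 75 mm, Ī = 9 843 750 mm⁴.
Hole 1 (subtracted): ⌀14, A = 153.94 mm², x = 30 mm, Ī = 1885.7 mm⁴.
Hole 2 (subtracted): ⌀14, A = 153.94 mm², x = 60 mm, Ī = 1885.7 mm⁴.
Hole 3 (subtracted): ⌀14, A = 153.94 mm², x = 90 mm, Ī = 1885.7 mm⁴.
Hole 4 (subtracted): ⌀14, A = 153.94 mm², x = 120 mm, Ī = 1885.7 mm⁴.
By symmetry the centroid is at mid-width, x̄ = 75 mm.
Transfer each piece to the vertical centroidal axis using Ī + A·d² with d = x − 75:
  plate: d = 0 mm → contributes +9 843 750 mm⁴
  hole 1: d = -45 mm → contributes −313 610 mm⁴
  hole 2: d = -15 mm → contributes −36 522 mm⁴
  hole 3: d = 15 mm → contributes −36 522 mm⁴
  hole 4: d = 45 mm → contributes −313 610 mm⁴
Total I = 9 143 486 mm⁴.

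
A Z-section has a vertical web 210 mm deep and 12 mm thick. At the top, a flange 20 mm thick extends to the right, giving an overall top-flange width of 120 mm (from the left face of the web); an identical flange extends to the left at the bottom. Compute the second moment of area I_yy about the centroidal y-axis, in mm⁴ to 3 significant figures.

Split into non-overlapping primitives; take the origin at the lower-left of the bounding box.
Web: 12 × 210, A = 2 520 mm², x = 114 mm, Ī = 30 240 mm⁴.
Top flange (beyond web): 108 × 20, A = 2 160 mm², x = 174 mm, Ī = 2 099 520 mm⁴.
Bottom flange (beyond web): 108 × 20, A = 2 160 mm², x = 54 mm, Ī = 2 099 520 mm⁴.
Centroid: x̄ = ΣA·x / ΣA = 114 mm.
Transfer each piece to the centroidal y-axis using Ī + A·d² with d = x − 114:
  web: d = 0 mm → contributes +30 240 mm⁴
  top flange (beyond web): d = 60 mm → contributes +9 875 520 mm⁴
  bottom flange (beyond web): d = -60 mm → contributes +9 875 520 mm⁴
Total I = 19 781 280 mm⁴.

I_yy ≈ 1.98 × 10⁷ mm⁴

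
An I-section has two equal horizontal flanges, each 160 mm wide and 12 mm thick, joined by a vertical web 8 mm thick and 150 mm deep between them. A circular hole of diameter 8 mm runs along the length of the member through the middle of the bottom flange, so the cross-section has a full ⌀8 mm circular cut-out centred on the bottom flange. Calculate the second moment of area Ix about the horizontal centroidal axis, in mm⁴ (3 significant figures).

Ix ≈ 2.72 × 10⁷ mm⁴

Treat the section as a set of non-overlapping primitives; coordinates are from the bounding-box lower-left.
Bottom flange: 160 × 12, A = 1 920 mm², y = 6 mm, Ī = 23 040 mm⁴.
Web: 8 × 150, A = 1 200 mm², y = 87 mm, Ī = 2 250 000 mm⁴.
Top flange: 160 × 12, A = 1 920 mm², y = 168 mm, Ī = 23 040 mm⁴.
Hole (subtracted): ⌀8, A = 50.265 mm², y = 6 mm, Ī = 201.06 mm⁴.
Centroid: ȳ = ΣA·y / ΣA = 87.816 mm.
Transfer each piece to the horizontal centroidal axis using Ī + A·d² with d = y − 87.816:
  bottom flange: d = -81.816 mm → contributes +12 875 240 mm⁴
  web: d = -0.81598 mm → contributes +2 250 799 mm⁴
  top flange: d = 80.184 mm → contributes +12 367 637 mm⁴
  hole: d = -81.816 mm → contributes −336 671 mm⁴
Total I = 27 157 005 mm⁴.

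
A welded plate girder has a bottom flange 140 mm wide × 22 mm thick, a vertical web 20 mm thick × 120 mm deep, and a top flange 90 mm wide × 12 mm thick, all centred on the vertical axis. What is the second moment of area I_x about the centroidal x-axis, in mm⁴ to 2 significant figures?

I_x ≈ 2.0 × 10⁷ mm⁴

Treat the section as a set of non-overlapping primitives; coordinates are from the bounding-box lower-left.
Bottom plate: 140 × 22, A = 3 080 mm², y = 11 mm, Ī = 124 227 mm⁴.
Web plate: 20 × 120, A = 2 400 mm², y = 82 mm, Ī = 2 880 000 mm⁴.
Top plate: 90 × 12, A = 1 080 mm², y = 148 mm, Ī = 12 960 mm⁴.
Centroid: ȳ = ΣA·y / ΣA = 59.53 mm.
Transfer each piece to the centroidal x-axis using Ī + A·d² with d = y − 59.53:
  bottom plate: d = -48.53 mm → contributes +7 378 268 mm⁴
  web plate: d = 22.47 mm → contributes +4 091 710 mm⁴
  top plate: d = 88.47 mm → contributes +8 465 963 mm⁴
Total I = 19 935 941 mm⁴.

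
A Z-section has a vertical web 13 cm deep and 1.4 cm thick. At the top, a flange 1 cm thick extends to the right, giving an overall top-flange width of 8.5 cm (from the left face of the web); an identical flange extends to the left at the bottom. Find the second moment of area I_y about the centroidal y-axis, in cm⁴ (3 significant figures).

I_y ≈ 319 cm⁴

Break the section into simple shapes (no overlaps), measuring from the bottom-left corner of the bounding box.
Web: 1.4 × 13, A = 18.2 cm², x = 7.8 cm, Ī = 2.9727 cm⁴.
Top flange (beyond web): 7.1 × 1, A = 7.1 cm², x = 12.05 cm, Ī = 29.826 cm⁴.
Bottom flange (beyond web): 7.1 × 1, A = 7.1 cm², x = 3.55 cm, Ī = 29.826 cm⁴.
Centroid: x̄ = ΣA·x / ΣA = 7.8 cm.
Transfer each piece to the centroidal y-axis using Ī + A·d² with d = x − 7.8:
  web: d = 0 cm → contributes +2.9727 cm⁴
  top flange (beyond web): d = 4.25 cm → contributes +158.07 cm⁴
  bottom flange (beyond web): d = -4.25 cm → contributes +158.07 cm⁴
Total I = 319.11 cm⁴.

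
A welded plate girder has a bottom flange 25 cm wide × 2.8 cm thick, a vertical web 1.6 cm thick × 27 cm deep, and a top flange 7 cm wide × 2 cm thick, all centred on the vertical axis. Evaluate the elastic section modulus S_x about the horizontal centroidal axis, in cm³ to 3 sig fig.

Break the section into simple shapes (no overlaps), measuring from the bottom-left corner of the bounding box.
Bottom plate: 25 × 2.8, A = 70 cm², y = 1.4 cm, Ī = 45.733 cm⁴.
Web plate: 1.6 × 27, A = 43.2 cm², y = 16.3 cm, Ī = 2624.4 cm⁴.
Top plate: 7 × 2, A = 14 cm², y = 30.8 cm, Ī = 4.6667 cm⁴.
Centroid: ȳ = ΣA·y / ΣA = 9.6962 cm.
Transfer each piece to the horizontal centroidal axis using Ī + A·d² with d = y − 9.6962:
  bottom plate: d = -8.2962 cm → contributes +4863.6 cm⁴
  web plate: d = 6.6038 cm → contributes +4508.3 cm⁴
  top plate: d = 21.104 cm → contributes +6239.8 cm⁴
Total I = 15 612 cm⁴.
Extreme fibre distance c = 22.104 cm; S = I/c = 706.3 cm³.

S_x ≈ 706 cm³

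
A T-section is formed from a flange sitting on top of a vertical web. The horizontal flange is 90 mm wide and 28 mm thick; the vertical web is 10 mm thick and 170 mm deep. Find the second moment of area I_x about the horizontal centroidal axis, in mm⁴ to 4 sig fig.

I_x ≈ 1.421 × 10⁷ mm⁴

Break the section into simple shapes (no overlaps), measuring from the bottom-left corner of the bounding box.
Flange: 90 × 28, A = 2 520 mm², y = 184 mm, Ī = 164 640 mm⁴.
Web: 10 × 170, A = 1 700 mm², y = 85 mm, Ī = 4 094 167 mm⁴.
Centroid: ȳ = ΣA·y / ΣA = 144.118 mm.
Transfer each piece to the horizontal centroidal axis using Ī + A·d² with d = y − 144.118:
  flange: d = 39.8815 mm → contributes +4 172 789 mm⁴
  web: d = -59.1185 mm → contributes +10 035 658 mm⁴
Total I = 14 208 447 mm⁴.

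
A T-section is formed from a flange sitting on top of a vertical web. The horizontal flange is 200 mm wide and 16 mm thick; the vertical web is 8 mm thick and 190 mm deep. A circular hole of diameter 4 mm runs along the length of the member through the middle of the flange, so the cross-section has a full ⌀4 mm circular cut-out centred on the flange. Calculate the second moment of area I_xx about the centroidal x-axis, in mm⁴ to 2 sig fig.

Treat the section as a set of non-overlapping primitives; coordinates are from the bounding-box lower-left.
Flange: 200 × 16, A = 3 200 mm², y = 198 mm, Ī = 68 267 mm⁴.
Web: 8 × 190, A = 1 520 mm², y = 95 mm, Ī = 4 572 667 mm⁴.
Hole (subtracted): ⌀4, A = 12.57 mm², y = 198 mm, Ī = 12.57 mm⁴.
Centroid: ȳ = ΣA·y / ΣA = 164.7 mm.
Transfer each piece to the centroidal x-axis using Ī + A·d² with d = y − 164.7:
  flange: d = 33.26 mm → contributes +3 607 777 mm⁴
  web: d = -69.74 mm → contributes +11 965 858 mm⁴
  hole: d = 33.26 mm → contributes −13 912 mm⁴
Total I = 15 559 723 mm⁴.

I_xx ≈ 1.6 × 10⁷ mm⁴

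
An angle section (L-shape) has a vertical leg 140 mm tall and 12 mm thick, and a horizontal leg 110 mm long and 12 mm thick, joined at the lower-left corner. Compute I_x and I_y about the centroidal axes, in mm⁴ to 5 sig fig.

Split into non-overlapping primitives; take the origin at the lower-left of the bounding box.
Vertical leg: 12 × 140, A = 1 680 mm², y = 70 mm, Ī = 2 744 000 mm⁴.
Horizontal leg (remainder): 98 × 12, A = 1 176 mm², y = 6 mm, Ī = 14 112 mm⁴.
Centroid: ȳ = ΣA·y / ΣA = 43.64706 mm.
Transfer each piece to the centroidal x-axis using Ī + A·d² with d = y − 43.64706:
  vertical leg: d = 26.35294 mm → contributes +3 910 722 mm⁴
  horizontal leg (remainder): d = -37.64706 mm → contributes +1 680 858 mm⁴
Total I = 5 591 580 mm⁴.
For the y-axis: x̄ = 28.64706 mm.
Repeating about the centroidal y-axis gives I_y = 3 053 940 mm⁴.

I_x ≈ 5.5916 × 10⁶ mm⁴, I_y ≈ 3.0539 × 10⁶ mm⁴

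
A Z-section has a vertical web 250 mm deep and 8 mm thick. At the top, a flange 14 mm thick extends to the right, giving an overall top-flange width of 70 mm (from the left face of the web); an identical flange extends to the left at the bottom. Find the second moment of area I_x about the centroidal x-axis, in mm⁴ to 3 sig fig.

I_x ≈ 3.46 × 10⁷ mm⁴

Treat the section as a set of non-overlapping primitives; coordinates are from the bounding-box lower-left.
Web: 8 × 250, A = 2 000 mm², y = 125 mm, Ī = 10 416 667 mm⁴.
Top flange (beyond web): 62 × 14, A = 868 mm², y = 243 mm, Ī = 14 177 mm⁴.
Bottom flange (beyond web): 62 × 14, A = 868 mm², y = 7 mm, Ī = 14 177 mm⁴.
Centroid: ȳ = ΣA·y / ΣA = 125 mm.
Transfer each piece to the centroidal x-axis using Ī + A·d² with d = y − 125:
  web: d = 0 mm → contributes +10 416 667 mm⁴
  top flange (beyond web): d = 118 mm → contributes +12 100 209 mm⁴
  bottom flange (beyond web): d = -118 mm → contributes +12 100 209 mm⁴
Total I = 34 617 085 mm⁴.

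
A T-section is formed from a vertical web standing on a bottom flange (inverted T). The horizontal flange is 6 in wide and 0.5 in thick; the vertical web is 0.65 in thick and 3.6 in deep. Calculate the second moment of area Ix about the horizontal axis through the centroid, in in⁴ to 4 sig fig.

Ix ≈ 8.114 in⁴

Decompose the section into non-overlapping parts with the origin at the bottom-left of its bounding rectangle.
Flange: 6 × 0.5, A = 3 in², y = 0.25 in, Ī = 0.0625 in⁴.
Web: 0.65 × 3.6, A = 2.34 in², y = 2.3 in, Ī = 2.5272 in⁴.
Centroid: ȳ = ΣA·y / ΣA = 1.14831 in.
Transfer each piece to the horizontal axis through the centroid using Ī + A·d² with d = y − 1.14831:
  flange: d = -0.898315 in → contributes +2.48341 in⁴
  web: d = 1.15169 in → contributes +5.63093 in⁴
Total I = 8.11433 in⁴.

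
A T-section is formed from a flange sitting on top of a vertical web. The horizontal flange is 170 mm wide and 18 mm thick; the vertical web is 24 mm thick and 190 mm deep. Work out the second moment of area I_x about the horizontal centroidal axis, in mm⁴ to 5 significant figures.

Split into non-overlapping primitives; take the origin at the lower-left of the bounding box.
Flange: 170 × 18, A = 3 060 mm², y = 199 mm, Ī = 82 620 mm⁴.
Web: 24 × 190, A = 4 560 mm², y = 95 mm, Ī = 13 718 000 mm⁴.
Centroid: ȳ = ΣA·y / ΣA = 136.7638 mm.
Transfer each piece to the horizontal centroidal axis using Ī + A·d² with d = y − 136.7638:
  flange: d = 62.23622 mm → contributes +11 935 062 mm⁴
  web: d = -41.76378 mm → contributes +21 671 613 mm⁴
Total I = 33 606 675 mm⁴.

I_x ≈ 3.3607 × 10⁷ mm⁴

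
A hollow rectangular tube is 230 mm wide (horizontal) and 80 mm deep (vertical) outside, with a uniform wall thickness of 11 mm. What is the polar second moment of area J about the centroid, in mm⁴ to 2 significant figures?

Split into non-overlapping primitives; take the origin at the lower-left of the bounding box.
Outer rectangle: 230 × 80, A = 18 400 mm², y = 40 mm, Ī = 9 813 333 mm⁴.
Inner void (subtracted): 208 × 58, A = 12 064 mm², y = 40 mm, Ī = 3 381 941 mm⁴.
By symmetry the centroid is at mid-height, ȳ = 40 mm.
All pieces are centred on the centroidal x-axis, so I = ΣĪ (holes subtracted) = 6 431 392 mm⁴.
Repeating about the centroidal y-axis gives I_y = 37 618 592 mm⁴.
Polar second moment: J = I_x + I_y = 44 049 984 mm⁴.

J ≈ 4.4 × 10⁷ mm⁴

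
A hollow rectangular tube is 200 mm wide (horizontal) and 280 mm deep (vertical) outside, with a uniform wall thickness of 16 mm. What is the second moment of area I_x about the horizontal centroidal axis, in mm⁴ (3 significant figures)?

Split into non-overlapping primitives; take the origin at the lower-left of the bounding box.
Outer rectangle: 200 × 280, A = 56 000 mm², y = 140 mm, Ī = 365 866 667 mm⁴.
Inner void (subtracted): 168 × 248, A = 41 664 mm², y = 140 mm, Ī = 213 541 888 mm⁴.
By symmetry the centroid is at mid-height, ȳ = 140 mm.
All pieces are centred on the horizontal centroidal axis, so I = ΣĪ (holes subtracted) = 152 324 779 mm⁴.

I_x ≈ 1.52 × 10⁸ mm⁴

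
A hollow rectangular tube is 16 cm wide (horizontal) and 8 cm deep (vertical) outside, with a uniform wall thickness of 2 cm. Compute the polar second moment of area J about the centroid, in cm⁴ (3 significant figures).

Treat the section as a set of non-overlapping primitives; coordinates are from the bounding-box lower-left.
Outer rectangle: 16 × 8, A = 128 cm², y = 4 cm, Ī = 682.67 cm⁴.
Inner void (subtracted): 12 × 4, A = 48 cm², y = 4 cm, Ī = 64 cm⁴.
By symmetry the centroid is at mid-height, ȳ = 4 cm.
All pieces are centred on the centroidal x-axis, so I = ΣĪ (holes subtracted) = 618.67 cm⁴.
Repeating about the centroidal y-axis gives I_y = 2154.7 cm⁴.
Polar second moment: J = I_x + I_y = 2773.3 cm⁴.

J ≈ 2770 cm⁴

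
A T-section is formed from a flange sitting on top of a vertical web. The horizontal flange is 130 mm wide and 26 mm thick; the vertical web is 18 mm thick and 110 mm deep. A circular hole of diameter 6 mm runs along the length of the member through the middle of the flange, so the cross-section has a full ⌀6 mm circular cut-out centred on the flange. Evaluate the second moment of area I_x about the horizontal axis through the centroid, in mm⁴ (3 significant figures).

I_x ≈ 7.94 × 10⁶ mm⁴

Treat the section as a set of non-overlapping primitives; coordinates are from the bounding-box lower-left.
Flange: 130 × 26, A = 3 380 mm², y = 123 mm, Ī = 190 407 mm⁴.
Web: 18 × 110, A = 1 980 mm², y = 55 mm, Ī = 1 996 500 mm⁴.
Hole (subtracted): ⌀6, A = 28.274 mm², y = 123 mm, Ī = 63.617 mm⁴.
Centroid: ȳ = ΣA·y / ΣA = 97.747 mm.
Transfer each piece to the horizontal axis through the centroid using Ī + A·d² with d = y − 97.747:
  flange: d = 25.253 mm → contributes +2 345 814 mm⁴
  web: d = -42.747 mm → contributes +5 614 632 mm⁴
  hole: d = 25.253 mm → contributes −18 094 mm⁴
Total I = 7 942 351 mm⁴.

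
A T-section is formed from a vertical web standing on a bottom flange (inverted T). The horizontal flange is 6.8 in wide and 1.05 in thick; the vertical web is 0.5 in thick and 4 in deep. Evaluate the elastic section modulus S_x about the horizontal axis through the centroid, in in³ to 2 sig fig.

Break the section into simple shapes (no overlaps), measuring from the bottom-left corner of the bounding box.
Flange: 6.8 × 1.05, A = 7.14 in², y = 0.525 in, Ī = 0.656 in⁴.
Web: 0.5 × 4, A = 2 in², y = 3.05 in, Ī = 2.667 in⁴.
Centroid: ȳ = ΣA·y / ΣA = 1.078 in.
Transfer each piece to the horizontal axis through the centroid using Ī + A·d² with d = y − 1.078:
  flange: d = -0.5525 in → contributes +2.836 in⁴
  web: d = 1.972 in → contributes +10.45 in⁴
Total I = 13.28 in⁴.
Extreme fibre distance c = 3.972 in; S = I/c = 3.344 in³.

S_x ≈ 3.3 in³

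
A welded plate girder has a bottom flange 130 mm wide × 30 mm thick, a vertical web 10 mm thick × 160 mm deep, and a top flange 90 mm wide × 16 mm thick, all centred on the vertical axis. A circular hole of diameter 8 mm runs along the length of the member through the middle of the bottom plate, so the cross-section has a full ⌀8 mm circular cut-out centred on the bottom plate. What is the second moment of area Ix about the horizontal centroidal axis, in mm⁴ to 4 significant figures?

Ix ≈ 4.134 × 10⁷ mm⁴

Split into non-overlapping primitives; take the origin at the lower-left of the bounding box.
Bottom plate: 130 × 30, A = 3 900 mm², y = 15 mm, Ī = 292 500 mm⁴.
Web plate: 10 × 160, A = 1 600 mm², y = 110 mm, Ī = 3 413 333 mm⁴.
Top plate: 90 × 16, A = 1 440 mm², y = 198 mm, Ī = 30 720 mm⁴.
Hole (subtracted): ⌀8, A = 50.2655 mm², y = 15 mm, Ī = 201.062 mm⁴.
Centroid: ȳ = ΣA·y / ΣA = 75.31 mm.
Transfer each piece to the horizontal centroidal axis using Ī + A·d² with d = y − 75.31:
  bottom plate: d = -60.31 mm → contributes +14 477 962 mm⁴
  web plate: d = 34.69 mm → contributes +5 338 765 mm⁴
  top plate: d = 122.69 mm → contributes +21 706 798 mm⁴
  hole: d = -60.31 mm → contributes −183 032 mm⁴
Total I = 41 340 494 mm⁴.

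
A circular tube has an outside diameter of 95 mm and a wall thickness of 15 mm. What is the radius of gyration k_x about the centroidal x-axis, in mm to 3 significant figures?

k_x ≈ 28.8 mm

Split into non-overlapping primitives; take the origin at the lower-left of the bounding box.
Outer circle: ⌀95, A = 7088.2 mm², y = 47.5 mm, Ī = 3 998 198 mm⁴.
Bore (subtracted): ⌀65, A = 3318.3 mm², y = 47.5 mm, Ī = 876 241 mm⁴.
By symmetry the centroid is at mid-height, ȳ = 47.5 mm.
All pieces are centred on the centroidal x-axis, so I = ΣĪ (holes subtracted) = 3 121 958 mm⁴.
Radius of gyration: k = √(I/A) = √(3 121 958 / 3769.9) = 28.777 mm.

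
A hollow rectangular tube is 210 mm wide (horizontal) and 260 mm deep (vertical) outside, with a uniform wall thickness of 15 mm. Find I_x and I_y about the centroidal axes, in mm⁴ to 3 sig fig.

I_x ≈ 1.25 × 10⁸ mm⁴, I_y ≈ 8.89 × 10⁷ mm⁴

Decompose the section into non-overlapping parts with the origin at the bottom-left of its bounding rectangle.
Outer rectangle: 210 × 260, A = 54 600 mm², y = 130 mm, Ī = 307 580 000 mm⁴.
Inner void (subtracted): 180 × 230, A = 41 400 mm², y = 130 mm, Ī = 182 505 000 mm⁴.
By symmetry the centroid is at mid-height, ȳ = 130 mm.
All pieces are centred on the centroidal x-axis, so I = ΣĪ (holes subtracted) = 125 075 000 mm⁴.
Repeating about the centroidal y-axis gives I_y = 88 875 000 mm⁴.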